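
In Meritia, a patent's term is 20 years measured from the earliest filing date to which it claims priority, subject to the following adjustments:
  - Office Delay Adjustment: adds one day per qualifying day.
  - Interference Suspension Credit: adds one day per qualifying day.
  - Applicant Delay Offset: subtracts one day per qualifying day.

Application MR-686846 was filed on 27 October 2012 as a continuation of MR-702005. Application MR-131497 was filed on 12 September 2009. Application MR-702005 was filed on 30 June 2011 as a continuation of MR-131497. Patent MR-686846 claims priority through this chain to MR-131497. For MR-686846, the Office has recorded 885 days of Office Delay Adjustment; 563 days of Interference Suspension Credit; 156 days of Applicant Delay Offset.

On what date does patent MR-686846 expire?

March 27, 2033

Earliest priority filing: 12 September 2009.
Base term: 12 September 2009 + 20 years → 12 September 2029.
Office Delay Adjustment: +885 days → 14 February 2032.
Interference Suspension Credit: +563 days → 30 August 2033.
Applicant Delay Offset: −156 days → 27 March 2033.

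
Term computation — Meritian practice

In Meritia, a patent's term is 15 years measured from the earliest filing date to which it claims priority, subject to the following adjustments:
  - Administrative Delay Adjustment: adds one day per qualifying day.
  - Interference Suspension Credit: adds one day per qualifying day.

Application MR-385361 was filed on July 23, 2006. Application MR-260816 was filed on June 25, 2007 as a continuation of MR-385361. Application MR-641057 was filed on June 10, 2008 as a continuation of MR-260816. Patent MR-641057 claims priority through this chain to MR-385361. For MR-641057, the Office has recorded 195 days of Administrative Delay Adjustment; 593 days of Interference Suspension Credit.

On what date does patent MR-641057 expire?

September 19, 2023

Earliest priority filing: 23 July 2006.
Base term: 23 July 2006 + 15 years → 23 July 2021.
Administrative Delay Adjustment: +195 days → 3 February 2022.
Interference Suspension Credit: +593 days → 19 September 2023.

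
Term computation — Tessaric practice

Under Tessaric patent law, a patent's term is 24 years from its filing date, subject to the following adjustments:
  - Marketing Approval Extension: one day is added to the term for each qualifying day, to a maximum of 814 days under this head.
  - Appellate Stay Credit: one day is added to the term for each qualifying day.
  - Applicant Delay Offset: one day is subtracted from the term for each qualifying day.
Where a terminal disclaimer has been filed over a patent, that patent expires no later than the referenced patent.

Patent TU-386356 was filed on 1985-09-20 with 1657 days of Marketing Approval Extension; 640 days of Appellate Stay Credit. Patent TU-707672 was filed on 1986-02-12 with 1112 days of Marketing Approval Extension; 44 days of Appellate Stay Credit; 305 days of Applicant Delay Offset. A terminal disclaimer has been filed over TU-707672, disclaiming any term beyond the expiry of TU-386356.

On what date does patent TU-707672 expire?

Natural term of TU-707672:
  Base: filing + 24 years → 12 February 2010.
  Marketing Approval Extension: 1112 days claimed exceeds the 814-day cap, so +814 days → 6 May 2012.
  Appellate Stay Credit: +44 days → 19 June 2012.
  Applicant Delay Offset: −305 days → 19 August 2011.
Expiry of referenced patent TU-386356:
  Base: filing + 24 years → 20 September 2009.
  Marketing Approval Extension: 1657 days claimed exceeds the 814-day cap, so +814 days → 13 December 2011.
  Appellate Stay Credit: +640 days → 13 September 2013.
Terminal disclaimer: TU-707672 expires on the earlier of 19 August 2011 and 13 September 2013.

2011-08-19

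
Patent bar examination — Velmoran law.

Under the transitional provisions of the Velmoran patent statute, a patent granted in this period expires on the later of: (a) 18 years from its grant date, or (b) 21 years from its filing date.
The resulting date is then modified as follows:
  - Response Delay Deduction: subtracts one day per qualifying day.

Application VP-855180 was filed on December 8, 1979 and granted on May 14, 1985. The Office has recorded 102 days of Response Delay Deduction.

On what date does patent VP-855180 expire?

(a) grant + 18 years → 14 May 2003.
(b) filing + 21 years → 8 December 2000.
Later of the two: 14 May 2003.
Response Delay Deduction: −102 days → 1 February 2003.

February 1, 2003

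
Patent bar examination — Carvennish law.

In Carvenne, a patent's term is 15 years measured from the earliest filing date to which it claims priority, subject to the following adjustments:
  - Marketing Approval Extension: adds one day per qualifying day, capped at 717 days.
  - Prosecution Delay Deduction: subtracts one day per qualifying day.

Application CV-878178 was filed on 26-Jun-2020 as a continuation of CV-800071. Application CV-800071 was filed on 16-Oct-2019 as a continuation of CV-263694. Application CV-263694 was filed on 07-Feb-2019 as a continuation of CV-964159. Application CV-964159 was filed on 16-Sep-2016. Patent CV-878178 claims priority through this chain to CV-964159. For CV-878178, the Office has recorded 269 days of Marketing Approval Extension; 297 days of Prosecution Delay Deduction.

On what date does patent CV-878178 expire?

August 19, 2031

Earliest priority filing: 16 September 2016.
Base term: 16 September 2016 + 15 years → 16 September 2031.
Marketing Approval Extension: 269 days (within the 717-day cap) → +269 days → 11 June 2032.
Prosecution Delay Deduction: −297 days → 19 August 2031.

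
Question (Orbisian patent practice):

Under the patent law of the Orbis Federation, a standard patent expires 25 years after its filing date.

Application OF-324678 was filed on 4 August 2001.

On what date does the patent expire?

2026-08-04

Filing date + 25 years → 4 August 2026.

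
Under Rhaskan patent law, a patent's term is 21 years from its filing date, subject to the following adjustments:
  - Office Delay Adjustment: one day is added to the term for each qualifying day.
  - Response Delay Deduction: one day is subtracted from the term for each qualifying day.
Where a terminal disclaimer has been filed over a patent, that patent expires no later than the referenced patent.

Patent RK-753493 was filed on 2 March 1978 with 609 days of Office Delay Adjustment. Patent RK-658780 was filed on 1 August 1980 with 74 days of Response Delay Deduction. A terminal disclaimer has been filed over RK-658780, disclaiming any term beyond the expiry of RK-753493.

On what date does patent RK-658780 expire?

Natural term of RK-658780:
  Base: filing + 21 years → 1 August 2001.
  Response Delay Deduction: −74 days → 19 May 2001.
Expiry of referenced patent RK-753493:
  Base: filing + 21 years → 2 March 1999.
  Office Delay Adjustment: +609 days → 31 October 2000.
Terminal disclaimer: RK-658780 expires on the earlier of 19 May 2001 and 31 October 2000.

2000-10-31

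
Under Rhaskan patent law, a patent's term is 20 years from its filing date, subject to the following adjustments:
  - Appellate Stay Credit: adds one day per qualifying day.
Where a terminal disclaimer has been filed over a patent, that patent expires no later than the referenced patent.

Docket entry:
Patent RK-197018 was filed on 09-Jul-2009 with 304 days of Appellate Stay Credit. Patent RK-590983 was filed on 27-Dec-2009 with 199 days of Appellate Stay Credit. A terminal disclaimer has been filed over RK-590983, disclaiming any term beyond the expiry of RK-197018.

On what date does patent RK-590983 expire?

Natural term of RK-590983:
  Base: filing + 20 years → 27 December 2029.
  Appellate Stay Credit: +199 days → 14 July 2030.
Expiry of referenced patent RK-197018:
  Base: filing + 20 years → 9 July 2029.
  Appellate Stay Credit: +304 days → 9 May 2030.
Terminal disclaimer: RK-590983 expires on the earlier of 14 July 2030 and 9 May 2030.

2030-05-09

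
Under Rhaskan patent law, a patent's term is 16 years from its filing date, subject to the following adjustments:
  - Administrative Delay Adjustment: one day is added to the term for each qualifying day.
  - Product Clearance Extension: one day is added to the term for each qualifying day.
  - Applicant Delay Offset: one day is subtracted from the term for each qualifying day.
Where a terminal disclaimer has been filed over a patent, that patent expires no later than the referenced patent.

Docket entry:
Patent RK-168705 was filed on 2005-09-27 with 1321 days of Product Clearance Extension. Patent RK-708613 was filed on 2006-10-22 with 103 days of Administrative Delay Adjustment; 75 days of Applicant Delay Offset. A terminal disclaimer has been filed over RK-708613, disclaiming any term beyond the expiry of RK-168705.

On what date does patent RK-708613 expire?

November 19, 2022

Natural term of RK-708613:
  Base: filing + 16 years → 22 October 2022.
  Administrative Delay Adjustment: +103 days → 2 February 2023.
  Applicant Delay Offset: −75 days → 19 November 2022.
Expiry of referenced patent RK-168705:
  Base: filing + 16 years → 27 September 2021.
  Product Clearance Extension: +1321 days → 10 May 2025.
Terminal disclaimer: RK-708613 expires on the earlier of 19 November 2022 and 10 May 2025.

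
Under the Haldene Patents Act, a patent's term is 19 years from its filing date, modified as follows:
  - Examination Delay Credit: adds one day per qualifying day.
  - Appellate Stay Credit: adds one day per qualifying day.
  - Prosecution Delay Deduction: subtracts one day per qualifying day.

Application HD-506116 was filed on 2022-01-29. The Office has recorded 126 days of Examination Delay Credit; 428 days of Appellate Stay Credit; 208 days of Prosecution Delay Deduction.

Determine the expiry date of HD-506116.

Base term: filing date + 19 years → 29 January 2041.
Examination Delay Credit: +126 days → 4 June 2041.
Appellate Stay Credit: +428 days → 6 August 2042.
Prosecution Delay Deduction: −208 days → 10 January 2042.

2042-01-10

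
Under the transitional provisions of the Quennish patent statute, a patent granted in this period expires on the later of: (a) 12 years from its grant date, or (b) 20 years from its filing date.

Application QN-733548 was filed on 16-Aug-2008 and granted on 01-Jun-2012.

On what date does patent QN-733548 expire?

August 16, 2028

(a) grant + 12 years → 1 June 2024.
(b) filing + 20 years → 16 August 2028.
Later of the two: 16 August 2028.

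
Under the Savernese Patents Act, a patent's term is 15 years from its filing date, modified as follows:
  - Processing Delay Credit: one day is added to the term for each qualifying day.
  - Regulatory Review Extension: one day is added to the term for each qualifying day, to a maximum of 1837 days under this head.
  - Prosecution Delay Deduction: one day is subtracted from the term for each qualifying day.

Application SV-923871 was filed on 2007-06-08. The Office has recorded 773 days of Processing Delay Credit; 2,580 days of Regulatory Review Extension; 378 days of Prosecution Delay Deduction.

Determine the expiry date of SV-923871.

Base term: filing date + 15 years → 8 June 2022.
Processing Delay Credit: +773 days → 20 July 2024.
Regulatory Review Extension: 2580 days claimed exceeds the 1837-day cap, so +1837 days → 31 July 2029.
Prosecution Delay Deduction: −378 days → 18 July 2028.

July 18, 2028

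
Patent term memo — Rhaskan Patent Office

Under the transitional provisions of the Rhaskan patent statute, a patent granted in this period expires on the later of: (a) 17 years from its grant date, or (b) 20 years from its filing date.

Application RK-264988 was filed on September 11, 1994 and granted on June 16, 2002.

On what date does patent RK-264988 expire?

(a) grant + 17 years → 16 June 2019.
(b) filing + 20 years → 11 September 2014.
Later of the two: 16 June 2019.

June 16, 2019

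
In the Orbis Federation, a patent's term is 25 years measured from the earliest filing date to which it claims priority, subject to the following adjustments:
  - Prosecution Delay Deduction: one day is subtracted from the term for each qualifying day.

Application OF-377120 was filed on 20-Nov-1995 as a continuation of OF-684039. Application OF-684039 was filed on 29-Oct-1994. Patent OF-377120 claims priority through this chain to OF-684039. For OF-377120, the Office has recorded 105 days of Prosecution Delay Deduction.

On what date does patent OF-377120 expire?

Earliest priority filing: 29 October 1994.
Base term: 29 October 1994 + 25 years → 29 October 2019.
Prosecution Delay Deduction: −105 days → 16 July 2019.

2019-07-16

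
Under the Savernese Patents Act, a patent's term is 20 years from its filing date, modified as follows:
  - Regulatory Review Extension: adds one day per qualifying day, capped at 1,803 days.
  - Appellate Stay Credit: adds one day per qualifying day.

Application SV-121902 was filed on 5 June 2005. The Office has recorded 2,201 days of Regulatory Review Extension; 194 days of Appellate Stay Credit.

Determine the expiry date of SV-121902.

November 23, 2030

Base term: filing date + 20 years → 5 June 2025.
Regulatory Review Extension: 2201 days claimed exceeds the 1803-day cap, so +1803 days → 13 May 2030.
Appellate Stay Credit: +194 days → 23 November 2030.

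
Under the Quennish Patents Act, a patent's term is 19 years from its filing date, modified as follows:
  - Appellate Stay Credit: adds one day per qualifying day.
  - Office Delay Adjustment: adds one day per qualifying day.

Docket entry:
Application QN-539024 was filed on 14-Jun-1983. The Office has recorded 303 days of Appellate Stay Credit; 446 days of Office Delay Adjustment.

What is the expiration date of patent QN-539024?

Base term: filing date + 19 years → 14 June 2002.
Appellate Stay Credit: +303 days → 13 April 2003.
Office Delay Adjustment: +446 days → 2 July 2004.

2004-07-02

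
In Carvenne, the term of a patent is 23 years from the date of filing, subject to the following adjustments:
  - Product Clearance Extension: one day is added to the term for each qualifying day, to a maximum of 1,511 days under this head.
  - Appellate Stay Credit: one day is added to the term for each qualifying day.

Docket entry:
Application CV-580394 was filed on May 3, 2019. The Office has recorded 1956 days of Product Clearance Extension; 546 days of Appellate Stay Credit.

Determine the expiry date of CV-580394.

December 20, 2047

Base term: filing date + 23 years → 3 May 2042.
Product Clearance Extension: 1956 days claimed exceeds the 1511-day cap, so +1511 days → 22 June 2046.
Appellate Stay Credit: +546 days → 20 December 2047.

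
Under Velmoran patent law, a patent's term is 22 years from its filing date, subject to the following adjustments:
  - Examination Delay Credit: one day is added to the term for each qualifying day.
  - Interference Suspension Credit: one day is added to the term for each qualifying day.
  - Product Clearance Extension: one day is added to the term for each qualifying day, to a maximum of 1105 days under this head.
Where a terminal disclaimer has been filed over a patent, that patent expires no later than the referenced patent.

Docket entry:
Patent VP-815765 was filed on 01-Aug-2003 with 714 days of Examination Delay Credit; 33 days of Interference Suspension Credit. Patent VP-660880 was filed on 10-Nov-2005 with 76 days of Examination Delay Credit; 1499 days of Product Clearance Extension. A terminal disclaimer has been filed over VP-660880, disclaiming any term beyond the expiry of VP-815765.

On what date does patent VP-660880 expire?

Natural term of VP-660880:
  Base: filing + 22 years → 10 November 2027.
  Examination Delay Credit: +76 days → 25 January 2028.
  Product Clearance Extension: 1499 days claimed exceeds the 1105-day cap, so +1105 days → 3 February 2031.
Expiry of referenced patent VP-815765:
  Base: filing + 22 years → 1 August 2025.
  Examination Delay Credit: +714 days → 16 July 2027.
  Interference Suspension Credit: +33 days → 18 August 2027.
Terminal disclaimer: VP-660880 expires on the earlier of 3 February 2031 and 18 August 2027.

August 18, 2027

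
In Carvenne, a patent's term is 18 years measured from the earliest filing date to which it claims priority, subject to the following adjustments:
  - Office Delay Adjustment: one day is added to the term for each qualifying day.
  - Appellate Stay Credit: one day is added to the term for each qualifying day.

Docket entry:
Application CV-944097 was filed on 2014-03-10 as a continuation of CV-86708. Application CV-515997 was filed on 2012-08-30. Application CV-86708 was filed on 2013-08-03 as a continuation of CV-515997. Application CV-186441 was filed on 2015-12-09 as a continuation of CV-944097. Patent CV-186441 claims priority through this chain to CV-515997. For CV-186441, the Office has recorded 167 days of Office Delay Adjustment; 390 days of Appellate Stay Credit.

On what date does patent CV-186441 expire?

2032-03-09

Earliest priority filing: 30 August 2012.
Base term: 30 August 2012 + 18 years → 30 August 2030.
Office Delay Adjustment: +167 days → 13 February 2031.
Appellate Stay Credit: +390 days → 9 March 2032.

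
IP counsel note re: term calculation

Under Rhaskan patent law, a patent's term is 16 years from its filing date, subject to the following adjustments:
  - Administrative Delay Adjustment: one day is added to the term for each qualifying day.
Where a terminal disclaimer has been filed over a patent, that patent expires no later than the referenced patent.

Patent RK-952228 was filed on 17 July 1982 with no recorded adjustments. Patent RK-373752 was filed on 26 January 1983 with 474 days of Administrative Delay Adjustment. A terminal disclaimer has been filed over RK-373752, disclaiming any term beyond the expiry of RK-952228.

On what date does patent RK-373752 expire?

Natural term of RK-373752:
  Base: filing + 16 years → 26 January 1999.
  Administrative Delay Adjustment: +474 days → 14 May 2000.
Expiry of referenced patent RK-952228:
  Base: filing + 16 years → 17 July 1998.
Terminal disclaimer: RK-373752 expires on the earlier of 14 May 2000 and 17 July 1998.

July 17, 1998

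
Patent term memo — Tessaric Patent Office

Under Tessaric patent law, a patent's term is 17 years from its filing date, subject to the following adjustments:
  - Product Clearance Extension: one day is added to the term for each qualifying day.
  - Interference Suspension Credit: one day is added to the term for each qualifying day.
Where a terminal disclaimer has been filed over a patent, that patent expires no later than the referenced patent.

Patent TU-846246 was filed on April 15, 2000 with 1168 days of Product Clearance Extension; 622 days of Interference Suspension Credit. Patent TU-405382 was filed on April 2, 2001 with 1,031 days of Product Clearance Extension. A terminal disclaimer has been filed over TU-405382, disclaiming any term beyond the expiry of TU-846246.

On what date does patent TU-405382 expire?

Natural term of TU-405382:
  Base: filing + 17 years → 2 April 2018.
  Product Clearance Extension: +1031 days → 27 January 2021.
Expiry of referenced patent TU-846246:
  Base: filing + 17 years → 15 April 2017.
  Product Clearance Extension: +1168 days → 26 June 2020.
  Interference Suspension Credit: +622 days → 10 March 2022.
Terminal disclaimer: TU-405382 expires on the earlier of 27 January 2021 and 10 March 2022.

January 27, 2021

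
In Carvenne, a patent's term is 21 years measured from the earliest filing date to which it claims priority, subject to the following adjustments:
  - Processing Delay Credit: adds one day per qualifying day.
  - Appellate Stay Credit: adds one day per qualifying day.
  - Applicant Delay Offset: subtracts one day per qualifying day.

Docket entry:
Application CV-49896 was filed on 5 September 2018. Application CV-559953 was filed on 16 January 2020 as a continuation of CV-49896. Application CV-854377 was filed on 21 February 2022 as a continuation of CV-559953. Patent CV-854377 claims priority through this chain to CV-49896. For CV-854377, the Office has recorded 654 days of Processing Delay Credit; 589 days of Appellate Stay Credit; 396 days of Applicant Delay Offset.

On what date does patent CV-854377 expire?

2041-12-30

Earliest priority filing: 5 September 2018.
Base term: 5 September 2018 + 21 years → 5 September 2039.
Processing Delay Credit: +654 days → 20 June 2041.
Appellate Stay Credit: +589 days → 30 January 2043.
Applicant Delay Offset: −396 days → 30 December 2041.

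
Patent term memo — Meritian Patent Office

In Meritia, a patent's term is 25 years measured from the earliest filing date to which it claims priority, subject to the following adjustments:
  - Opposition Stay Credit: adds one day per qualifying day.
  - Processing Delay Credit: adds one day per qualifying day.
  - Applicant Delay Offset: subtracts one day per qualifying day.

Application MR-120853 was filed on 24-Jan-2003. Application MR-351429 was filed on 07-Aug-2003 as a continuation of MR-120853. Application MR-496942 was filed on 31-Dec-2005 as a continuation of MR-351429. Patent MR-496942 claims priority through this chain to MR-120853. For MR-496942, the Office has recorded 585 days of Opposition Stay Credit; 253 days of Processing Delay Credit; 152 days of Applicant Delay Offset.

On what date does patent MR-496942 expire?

2029-12-10

Earliest priority filing: 24 January 2003.
Base term: 24 January 2003 + 25 years → 24 January 2028.
Opposition Stay Credit: +585 days → 31 August 2029.
Processing Delay Credit: +253 days → 11 May 2030.
Applicant Delay Offset: −152 days → 10 December 2029.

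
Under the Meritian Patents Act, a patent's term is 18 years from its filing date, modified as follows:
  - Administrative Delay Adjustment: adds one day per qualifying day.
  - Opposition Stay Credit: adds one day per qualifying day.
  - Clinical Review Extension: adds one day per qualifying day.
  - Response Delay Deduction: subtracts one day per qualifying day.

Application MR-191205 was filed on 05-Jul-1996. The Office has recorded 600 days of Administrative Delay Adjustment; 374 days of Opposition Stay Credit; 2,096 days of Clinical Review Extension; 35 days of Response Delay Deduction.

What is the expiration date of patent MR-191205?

October 26, 2022

Base term: filing date + 18 years → 5 July 2014.
Administrative Delay Adjustment: +600 days → 25 February 2016.
Opposition Stay Credit: +374 days → 5 March 2017.
Clinical Review Extension: +2096 days → 30 November 2022.
Response Delay Deduction: −35 days → 26 October 2022.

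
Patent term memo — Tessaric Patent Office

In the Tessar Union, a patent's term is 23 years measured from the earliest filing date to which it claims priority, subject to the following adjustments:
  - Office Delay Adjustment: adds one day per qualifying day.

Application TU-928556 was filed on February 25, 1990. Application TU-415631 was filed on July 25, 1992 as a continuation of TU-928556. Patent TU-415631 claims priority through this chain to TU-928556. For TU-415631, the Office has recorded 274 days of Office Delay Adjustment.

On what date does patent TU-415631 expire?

Earliest priority filing: 25 February 1990.
Base term: 25 February 1990 + 23 years → 25 February 2013.
Office Delay Adjustment: +274 days → 26 November 2013.

November 26, 2013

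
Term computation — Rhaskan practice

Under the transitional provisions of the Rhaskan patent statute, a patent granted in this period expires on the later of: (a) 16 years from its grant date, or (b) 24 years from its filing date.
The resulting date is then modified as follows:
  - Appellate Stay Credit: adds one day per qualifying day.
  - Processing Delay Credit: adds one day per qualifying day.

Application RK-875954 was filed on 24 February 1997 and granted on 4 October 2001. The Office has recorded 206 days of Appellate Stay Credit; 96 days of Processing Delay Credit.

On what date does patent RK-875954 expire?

December 23, 2021

(a) grant + 16 years → 4 October 2017.
(b) filing + 24 years → 24 February 2021.
Later of the two: 24 February 2021.
Appellate Stay Credit: +206 days → 18 September 2021.
Processing Delay Credit: +96 days → 23 December 2021.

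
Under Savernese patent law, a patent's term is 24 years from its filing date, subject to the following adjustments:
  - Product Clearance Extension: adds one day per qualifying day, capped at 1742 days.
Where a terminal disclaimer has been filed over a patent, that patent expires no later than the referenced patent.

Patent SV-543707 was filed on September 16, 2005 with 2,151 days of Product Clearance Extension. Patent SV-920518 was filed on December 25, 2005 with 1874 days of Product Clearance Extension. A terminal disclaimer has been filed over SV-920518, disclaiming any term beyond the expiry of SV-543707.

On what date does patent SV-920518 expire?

Natural term of SV-920518:
  Base: filing + 24 years → 25 December 2029.
  Product Clearance Extension: 1874 days claimed exceeds the 1742-day cap, so +1742 days → 2 October 2034.
Expiry of referenced patent SV-543707:
  Base: filing + 24 years → 16 September 2029.
  Product Clearance Extension: 2151 days claimed exceeds the 1742-day cap, so +1742 days → 24 June 2034.
Terminal disclaimer: SV-920518 expires on the earlier of 2 October 2034 and 24 June 2034.

June 24, 2034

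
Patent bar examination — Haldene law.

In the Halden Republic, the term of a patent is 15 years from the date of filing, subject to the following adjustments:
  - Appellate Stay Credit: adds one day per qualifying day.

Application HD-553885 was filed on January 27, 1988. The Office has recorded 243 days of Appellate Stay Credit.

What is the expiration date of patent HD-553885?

September 27, 2003

Base term: filing date + 15 years → 27 January 2003.
Appellate Stay Credit: +243 days → 27 September 2003.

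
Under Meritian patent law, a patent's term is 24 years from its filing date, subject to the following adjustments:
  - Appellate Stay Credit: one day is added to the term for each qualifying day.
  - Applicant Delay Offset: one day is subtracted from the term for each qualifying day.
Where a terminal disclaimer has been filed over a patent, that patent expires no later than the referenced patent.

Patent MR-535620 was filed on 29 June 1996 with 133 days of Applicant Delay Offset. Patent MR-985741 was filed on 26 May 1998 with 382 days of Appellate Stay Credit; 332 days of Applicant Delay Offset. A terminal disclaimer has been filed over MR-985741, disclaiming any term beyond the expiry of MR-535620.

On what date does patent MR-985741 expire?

2020-02-17

Natural term of MR-985741:
  Base: filing + 24 years → 26 May 2022.
  Appellate Stay Credit: +382 days → 12 June 2023.
  Applicant Delay Offset: −332 days → 15 July 2022.
Expiry of referenced patent MR-535620:
  Base: filing + 24 years → 29 June 2020.
  Applicant Delay Offset: −133 days → 17 February 2020.
Terminal disclaimer: MR-985741 expires on the earlier of 15 July 2022 and 17 February 2020.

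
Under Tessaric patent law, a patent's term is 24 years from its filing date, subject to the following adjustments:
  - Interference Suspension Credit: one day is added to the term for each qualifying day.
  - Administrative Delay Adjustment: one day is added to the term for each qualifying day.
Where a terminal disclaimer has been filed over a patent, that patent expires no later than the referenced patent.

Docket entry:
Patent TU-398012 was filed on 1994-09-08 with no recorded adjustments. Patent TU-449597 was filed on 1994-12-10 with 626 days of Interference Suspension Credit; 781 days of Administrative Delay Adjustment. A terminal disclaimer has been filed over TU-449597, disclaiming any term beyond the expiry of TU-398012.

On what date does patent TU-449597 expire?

2018-09-08

Natural term of TU-449597:
  Base: filing + 24 years → 10 December 2018.
  Interference Suspension Credit: +626 days → 27 August 2020.
  Administrative Delay Adjustment: +781 days → 17 October 2022.
Expiry of referenced patent TU-398012:
  Base: filing + 24 years → 8 September 2018.
Terminal disclaimer: TU-449597 expires on the earlier of 17 October 2022 and 8 September 2018.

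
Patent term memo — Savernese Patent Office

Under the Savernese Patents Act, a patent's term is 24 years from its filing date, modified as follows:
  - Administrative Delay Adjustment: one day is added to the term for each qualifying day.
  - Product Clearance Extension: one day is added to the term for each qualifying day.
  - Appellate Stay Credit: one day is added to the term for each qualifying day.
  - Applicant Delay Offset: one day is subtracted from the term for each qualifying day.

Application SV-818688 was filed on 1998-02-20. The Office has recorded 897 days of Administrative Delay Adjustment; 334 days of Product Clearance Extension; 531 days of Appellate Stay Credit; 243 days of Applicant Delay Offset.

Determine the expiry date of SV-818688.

Base term: filing date + 24 years → 20 February 2022.
Administrative Delay Adjustment: +897 days → 5 August 2024.
Product Clearance Extension: +334 days → 5 July 2025.
Appellate Stay Credit: +531 days → 18 December 2026.
Applicant Delay Offset: −243 days → 19 April 2026.

April 19, 2026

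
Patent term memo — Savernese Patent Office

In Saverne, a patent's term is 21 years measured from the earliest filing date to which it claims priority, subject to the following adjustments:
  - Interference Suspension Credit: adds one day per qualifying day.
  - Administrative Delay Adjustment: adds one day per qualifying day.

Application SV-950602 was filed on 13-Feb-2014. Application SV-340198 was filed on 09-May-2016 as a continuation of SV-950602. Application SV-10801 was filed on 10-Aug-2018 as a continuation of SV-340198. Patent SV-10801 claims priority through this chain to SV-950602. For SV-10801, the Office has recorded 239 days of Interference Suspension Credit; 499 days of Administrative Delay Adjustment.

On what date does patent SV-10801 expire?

Earliest priority filing: 13 February 2014.
Base term: 13 February 2014 + 21 years → 13 February 2035.
Interference Suspension Credit: +239 days → 10 October 2035.
Administrative Delay Adjustment: +499 days → 20 February 2037.

2037-02-20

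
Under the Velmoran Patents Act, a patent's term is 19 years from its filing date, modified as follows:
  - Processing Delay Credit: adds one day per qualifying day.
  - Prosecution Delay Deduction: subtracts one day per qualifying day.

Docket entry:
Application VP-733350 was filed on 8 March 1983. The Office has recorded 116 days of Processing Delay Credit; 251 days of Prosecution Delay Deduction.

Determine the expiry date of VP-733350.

October 24, 2001

Base term: filing date + 19 years → 8 March 2002.
Processing Delay Credit: +116 days → 2 July 2002.
Prosecution Delay Deduction: −251 days → 24 October 2001.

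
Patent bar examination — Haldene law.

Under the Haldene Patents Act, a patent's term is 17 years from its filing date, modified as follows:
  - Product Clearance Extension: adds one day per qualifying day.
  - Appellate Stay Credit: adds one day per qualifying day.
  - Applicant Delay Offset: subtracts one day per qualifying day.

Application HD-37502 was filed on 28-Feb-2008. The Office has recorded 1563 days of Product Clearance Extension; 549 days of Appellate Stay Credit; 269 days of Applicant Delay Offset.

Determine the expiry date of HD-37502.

March 17, 2030

Base term: filing date + 17 years → 28 February 2025.
Product Clearance Extension: +1563 days → 10 June 2029.
Appellate Stay Credit: +549 days → 11 December 2030.
Applicant Delay Offset: −269 days → 17 March 2030.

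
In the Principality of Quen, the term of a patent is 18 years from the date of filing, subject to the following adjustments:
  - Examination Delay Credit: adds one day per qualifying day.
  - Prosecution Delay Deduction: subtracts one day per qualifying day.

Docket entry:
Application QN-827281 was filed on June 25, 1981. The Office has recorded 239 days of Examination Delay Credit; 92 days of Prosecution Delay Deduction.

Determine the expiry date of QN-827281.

1999-11-19

Base term: filing date + 18 years → 25 June 1999.
Examination Delay Credit: +239 days → 19 February 2000.
Prosecution Delay Deduction: −92 days → 19 November 1999.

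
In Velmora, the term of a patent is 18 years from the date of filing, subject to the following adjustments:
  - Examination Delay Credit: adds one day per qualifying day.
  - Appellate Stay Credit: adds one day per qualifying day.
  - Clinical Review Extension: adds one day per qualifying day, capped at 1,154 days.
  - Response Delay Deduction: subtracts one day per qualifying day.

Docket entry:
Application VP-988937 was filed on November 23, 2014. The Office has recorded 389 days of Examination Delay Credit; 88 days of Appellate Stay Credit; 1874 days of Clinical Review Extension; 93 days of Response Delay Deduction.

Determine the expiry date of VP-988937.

Base term: filing date + 18 years → 23 November 2032.
Examination Delay Credit: +389 days → 17 December 2033.
Appellate Stay Credit: +88 days → 15 March 2034.
Clinical Review Extension: 1874 days claimed exceeds the 1154-day cap, so +1154 days → 12 May 2037.
Response Delay Deduction: −93 days → 8 February 2037.

February 8, 2037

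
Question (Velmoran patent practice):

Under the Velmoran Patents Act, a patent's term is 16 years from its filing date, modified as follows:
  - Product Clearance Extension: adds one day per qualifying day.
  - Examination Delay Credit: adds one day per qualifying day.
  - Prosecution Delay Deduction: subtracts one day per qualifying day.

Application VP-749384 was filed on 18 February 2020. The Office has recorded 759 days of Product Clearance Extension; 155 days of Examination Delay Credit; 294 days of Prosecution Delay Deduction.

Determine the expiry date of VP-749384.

Base term: filing date + 16 years → 18 February 2036.
Product Clearance Extension: +759 days → 18 March 2038.
Examination Delay Credit: +155 days → 20 August 2038.
Prosecution Delay Deduction: −294 days → 30 October 2037.

October 30, 2037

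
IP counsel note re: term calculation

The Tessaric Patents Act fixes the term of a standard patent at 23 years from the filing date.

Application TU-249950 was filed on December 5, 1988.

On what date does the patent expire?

December 5, 2011

Filing date + 23 years → 5 December 2011.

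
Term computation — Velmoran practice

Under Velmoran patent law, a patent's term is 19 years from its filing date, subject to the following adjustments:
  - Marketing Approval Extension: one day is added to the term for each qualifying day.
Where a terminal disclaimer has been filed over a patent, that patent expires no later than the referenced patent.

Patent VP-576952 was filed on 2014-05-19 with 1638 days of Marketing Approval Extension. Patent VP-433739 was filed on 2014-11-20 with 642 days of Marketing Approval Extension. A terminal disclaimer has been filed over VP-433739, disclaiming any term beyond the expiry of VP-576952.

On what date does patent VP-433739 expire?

Natural term of VP-433739:
  Base: filing + 19 years → 20 November 2033.
  Marketing Approval Extension: +642 days → 24 August 2035.
Expiry of referenced patent VP-576952:
  Base: filing + 19 years → 19 May 2033.
  Marketing Approval Extension: +1638 days → 12 November 2037.
Terminal disclaimer: VP-433739 expires on the earlier of 24 August 2035 and 12 November 2037.

2035-08-24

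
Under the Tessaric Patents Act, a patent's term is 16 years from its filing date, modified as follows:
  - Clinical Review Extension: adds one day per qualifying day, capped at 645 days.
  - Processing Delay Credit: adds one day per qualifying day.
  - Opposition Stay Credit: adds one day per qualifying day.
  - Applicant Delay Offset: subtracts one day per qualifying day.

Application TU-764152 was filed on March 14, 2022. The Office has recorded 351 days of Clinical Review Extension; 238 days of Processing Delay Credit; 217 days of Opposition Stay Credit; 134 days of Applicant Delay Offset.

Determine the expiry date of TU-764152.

Base term: filing date + 16 years → 14 March 2038.
Clinical Review Extension: 351 days (within the 645-day cap) → +351 days → 28 February 2039.
Processing Delay Credit: +238 days → 24 October 2039.
Opposition Stay Credit: +217 days → 28 May 2040.
Applicant Delay Offset: −134 days → 15 January 2040.

January 15, 2040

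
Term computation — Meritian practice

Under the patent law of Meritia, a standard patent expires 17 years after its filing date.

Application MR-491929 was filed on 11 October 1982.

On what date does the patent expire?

October 11, 1999

Filing date + 17 years → 11 October 1999.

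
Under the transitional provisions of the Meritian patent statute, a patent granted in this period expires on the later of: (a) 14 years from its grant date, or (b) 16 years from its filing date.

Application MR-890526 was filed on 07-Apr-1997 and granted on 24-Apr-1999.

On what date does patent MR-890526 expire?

2013-04-24

(a) grant + 14 years → 24 April 2013.
(b) filing + 16 years → 7 April 2013.
Later of the two: 24 April 2013.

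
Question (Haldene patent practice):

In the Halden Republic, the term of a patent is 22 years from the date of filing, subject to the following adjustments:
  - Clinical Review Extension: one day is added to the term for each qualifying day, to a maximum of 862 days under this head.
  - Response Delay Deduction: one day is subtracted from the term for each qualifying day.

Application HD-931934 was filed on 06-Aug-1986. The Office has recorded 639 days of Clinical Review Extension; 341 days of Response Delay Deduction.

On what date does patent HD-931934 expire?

2009-05-31

Base term: filing date + 22 years → 6 August 2008.
Clinical Review Extension: 639 days (within the 862-day cap) → +639 days → 7 May 2010.
Response Delay Deduction: −341 days → 31 May 2009.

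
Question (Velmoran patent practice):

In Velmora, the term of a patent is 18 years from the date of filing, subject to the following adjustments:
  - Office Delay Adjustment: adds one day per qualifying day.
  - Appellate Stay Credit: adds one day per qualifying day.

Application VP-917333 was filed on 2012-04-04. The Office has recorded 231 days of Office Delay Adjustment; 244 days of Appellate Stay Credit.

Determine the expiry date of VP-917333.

Base term: filing date + 18 years → 4 April 2030.
Office Delay Adjustment: +231 days → 21 November 2030.
Appellate Stay Credit: +244 days → 23 July 2031.

2031-07-23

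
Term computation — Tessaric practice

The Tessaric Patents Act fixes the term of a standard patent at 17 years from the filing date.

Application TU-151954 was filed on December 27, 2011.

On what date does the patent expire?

Filing date + 17 years → 27 December 2028.

December 27, 2028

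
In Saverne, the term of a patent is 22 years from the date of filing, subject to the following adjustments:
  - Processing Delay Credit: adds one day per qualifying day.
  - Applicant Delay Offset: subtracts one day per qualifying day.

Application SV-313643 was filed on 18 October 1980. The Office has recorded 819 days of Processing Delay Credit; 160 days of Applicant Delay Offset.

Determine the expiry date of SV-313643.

Base term: filing date + 22 years → 18 October 2002.
Processing Delay Credit: +819 days → 14 January 2005.
Applicant Delay Offset: −160 days → 7 August 2004.

2004-08-07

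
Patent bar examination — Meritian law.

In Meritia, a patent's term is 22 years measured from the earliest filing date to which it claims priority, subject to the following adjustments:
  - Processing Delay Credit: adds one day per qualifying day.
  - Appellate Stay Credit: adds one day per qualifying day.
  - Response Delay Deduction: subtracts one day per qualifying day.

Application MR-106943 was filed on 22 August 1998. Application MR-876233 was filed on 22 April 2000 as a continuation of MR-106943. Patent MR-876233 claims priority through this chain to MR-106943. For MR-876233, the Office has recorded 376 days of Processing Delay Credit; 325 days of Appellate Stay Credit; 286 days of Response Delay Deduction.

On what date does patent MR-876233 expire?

Earliest priority filing: 22 August 1998.
Base term: 22 August 1998 + 22 years → 22 August 2020.
Processing Delay Credit: +376 days → 2 September 2021.
Appellate Stay Credit: +325 days → 24 July 2022.
Response Delay Deduction: −286 days → 11 October 2021.

October 11, 2021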